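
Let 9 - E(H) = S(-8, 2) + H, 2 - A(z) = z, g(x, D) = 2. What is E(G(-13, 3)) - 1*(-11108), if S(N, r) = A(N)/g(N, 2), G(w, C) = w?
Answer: 11125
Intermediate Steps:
A(z) = 2 - z
S(N, r) = 1 - N/2 (S(N, r) = (2 - N)/2 = (2 - N)*(1/2) = 1 - N/2)
E(H) = 4 - H (E(H) = 9 - ((1 - 1/2*(-8)) + H) = 9 - ((1 + 4) + H) = 9 - (5 + H) = 9 + (-5 - H) = 4 - H)
E(G(-13, 3)) - 1*(-11108) = (4 - 1*(-13)) - 1*(-11108) = (4 + 13) + 11108 = 17 + 11108 = 11125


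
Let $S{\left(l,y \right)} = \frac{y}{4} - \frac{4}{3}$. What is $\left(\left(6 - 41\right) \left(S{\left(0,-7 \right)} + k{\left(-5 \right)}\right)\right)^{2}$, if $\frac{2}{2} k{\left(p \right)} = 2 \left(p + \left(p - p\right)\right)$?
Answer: $\frac{30195025}{144} \approx 2.0969 \cdot 10^{5}$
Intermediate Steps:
$S{\left(l,y \right)} = - \frac{4}{3} + \frac{y}{4}$ ($S{\left(l,y \right)} = y \frac{1}{4} - \frac{4}{3} = \frac{y}{4} - \frac{4}{3} = - \frac{4}{3} + \frac{y}{4}$)
$k{\left(p \right)} = 2 p$ ($k{\left(p \right)} = 2 \left(p + \left(p - p\right)\right) = 2 \left(p + 0\right) = 2 p$)
$\left(\left(6 - 41\right) \left(S{\left(0,-7 \right)} + k{\left(-5 \right)}\right)\right)^{2} = \left(\left(6 - 41\right) \left(\left(- \frac{4}{3} + \frac{1}{4} \left(-7\right)\right) + 2 \left(-5\right)\right)\right)^{2} = \left(- 35 \left(\left(- \frac{4}{3} - \frac{7}{4}\right) - 10\right)\right)^{2} = \left(- 35 \left(- \frac{37}{12} - 10\right)\right)^{2} = \left(\left(-35\right) \left(- \frac{157}{12}\right)\right)^{2} = \left(\frac{5495}{12}\right)^{2} = \frac{30195025}{144}$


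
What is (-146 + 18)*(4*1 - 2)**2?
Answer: -512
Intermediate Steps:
(-146 + 18)*(4*1 - 2)**2 = -128*(4 - 2)**2 = -128*2**2 = -128*4 = -512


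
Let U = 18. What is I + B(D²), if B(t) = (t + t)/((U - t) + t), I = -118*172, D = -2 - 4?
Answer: -20292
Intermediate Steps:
D = -6
I = -20296
B(t) = t/9 (B(t) = (t + t)/((18 - t) + t) = (2*t)/18 = (2*t)*(1/18) = t/9)
I + B(D²) = -20296 + (⅑)*(-6)² = -20296 + (⅑)*36 = -20296 + 4 = -20292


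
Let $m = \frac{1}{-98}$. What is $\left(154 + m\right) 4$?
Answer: $\frac{30182}{49} \approx 615.96$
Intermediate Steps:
$m = - \frac{1}{98} \approx -0.010204$
$\left(154 + m\right) 4 = \left(154 - \frac{1}{98}\right) 4 = \frac{15091}{98} \cdot 4 = \frac{30182}{49}$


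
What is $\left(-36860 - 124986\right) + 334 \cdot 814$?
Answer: $110030$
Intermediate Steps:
$\left(-36860 - 124986\right) + 334 \cdot 814 = -161846 + 271876 = 110030$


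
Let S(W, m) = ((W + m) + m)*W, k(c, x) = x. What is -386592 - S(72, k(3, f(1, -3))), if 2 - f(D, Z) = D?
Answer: -391920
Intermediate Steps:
f(D, Z) = 2 - D
S(W, m) = W*(W + 2*m) (S(W, m) = (W + 2*m)*W = W*(W + 2*m))
-386592 - S(72, k(3, f(1, -3))) = -386592 - 72*(72 + 2*(2 - 1*1)) = -386592 - 72*(72 + 2*(2 - 1)) = -386592 - 72*(72 + 2*1) = -386592 - 72*(72 + 2) = -386592 - 72*74 = -386592 - 1*5328 = -386592 - 5328 = -391920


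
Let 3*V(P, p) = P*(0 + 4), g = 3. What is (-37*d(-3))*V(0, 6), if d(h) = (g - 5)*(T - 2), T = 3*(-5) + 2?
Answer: 0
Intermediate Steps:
T = -13 (T = -15 + 2 = -13)
d(h) = 30 (d(h) = (3 - 5)*(-13 - 2) = -2*(-15) = 30)
V(P, p) = 4*P/3 (V(P, p) = (P*(0 + 4))/3 = (P*4)/3 = (4*P)/3 = 4*P/3)
(-37*d(-3))*V(0, 6) = (-37*30)*((4/3)*0) = -1110*0 = 0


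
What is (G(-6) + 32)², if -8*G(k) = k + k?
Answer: 4489/4 ≈ 1122.3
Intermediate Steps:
G(k) = -k/4 (G(k) = -(k + k)/8 = -k/4)
(G(-6) + 32)² = (-¼*(-6) + 32)² = (3/2 + 32)² = (67/2)² = 4489/4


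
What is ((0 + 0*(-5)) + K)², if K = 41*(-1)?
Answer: 1681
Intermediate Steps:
K = -41
((0 + 0*(-5)) + K)² = ((0 + 0*(-5)) - 41)² = ((0 + 0) - 41)² = (0 - 41)² = (-41)² = 1681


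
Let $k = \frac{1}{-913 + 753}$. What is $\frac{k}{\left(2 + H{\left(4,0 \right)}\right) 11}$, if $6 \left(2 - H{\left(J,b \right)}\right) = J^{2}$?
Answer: $- \frac{3}{7040} \approx -0.00042614$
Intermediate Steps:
$H{\left(J,b \right)} = 2 - \frac{J^{2}}{6}$
$k = - \frac{1}{160}$ ($k = \frac{1}{-160} = - \frac{1}{160} \approx -0.00625$)
$\frac{k}{\left(2 + H{\left(4,0 \right)}\right) 11} = - \frac{1}{160 \left(2 + \left(2 - \frac{4^{2}}{6}\right)\right) 11} = - \frac{1}{160 \left(2 + \left(2 - \frac{8}{3}\right)\right) 11} = - \frac{1}{160 \left(2 - \frac{2}{3}\right) 11} = - \frac{1}{160 \cdot \frac{4}{3} \cdot 11} = - \frac{1}{160 \cdot \frac{44}{3}} = \left(- \frac{1}{160}\right) \frac{3}{44} = - \frac{3}{7040}$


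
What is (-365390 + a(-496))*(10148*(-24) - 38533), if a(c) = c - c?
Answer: 103071038150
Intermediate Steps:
a(c) = 0
(-365390 + a(-496))*(10148*(-24) - 38533) = (-365390 + 0)*(10148*(-24) - 38533) = -365390*(-243552 - 38533) = -365390*(-282085) = 103071038150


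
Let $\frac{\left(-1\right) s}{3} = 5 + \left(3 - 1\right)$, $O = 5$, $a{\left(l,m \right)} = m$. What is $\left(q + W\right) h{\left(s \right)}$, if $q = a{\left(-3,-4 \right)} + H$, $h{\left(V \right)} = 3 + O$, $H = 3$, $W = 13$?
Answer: $96$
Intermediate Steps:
$s = -21$ ($s = - 3 \left(5 + \left(3 - 1\right)\right) = - 3 \left(5 + 2\right) = \left(-3\right) 7 = -21$)
$h{\left(V \right)} = 8$ ($h{\left(V \right)} = 3 + 5 = 8$)
$q = -1$ ($q = -4 + 3 = -1$)
$\left(q + W\right) h{\left(s \right)} = \left(-1 + 13\right) 8 = 12 \cdot 8 = 96$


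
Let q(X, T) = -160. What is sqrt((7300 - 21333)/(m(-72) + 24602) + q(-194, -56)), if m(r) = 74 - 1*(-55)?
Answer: 13*I*sqrt(581104307)/24731 ≈ 12.672*I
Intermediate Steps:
m(r) = 129 (m(r) = 74 + 55 = 129)
sqrt((7300 - 21333)/(m(-72) + 24602) + q(-194, -56)) = sqrt((7300 - 21333)/(129 + 24602) - 160) = sqrt(-14033/24731 - 160) = sqrt(-3970993/24731) = 13*I*sqrt(581104307)/24731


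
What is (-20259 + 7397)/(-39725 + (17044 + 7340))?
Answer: 12862/15341 ≈ 0.83841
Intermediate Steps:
(-20259 + 7397)/(-39725 + (17044 + 7340)) = -12862/(-39725 + 24384) = -12862/(-15341) = -12862*(-1/15341) = 12862/15341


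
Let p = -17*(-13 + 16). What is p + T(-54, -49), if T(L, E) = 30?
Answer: -21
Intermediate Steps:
p = -51 (p = -17*3 = -51)
p + T(-54, -49) = -51 + 30 = -21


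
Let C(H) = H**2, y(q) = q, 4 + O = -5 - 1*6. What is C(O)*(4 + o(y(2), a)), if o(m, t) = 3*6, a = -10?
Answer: 4950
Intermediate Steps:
O = -15 (O = -4 + (-5 - 1*6) = -4 + (-5 - 6) = -4 - 11 = -15)
o(m, t) = 18
C(O)*(4 + o(y(2), a)) = (-15)**2*(4 + 18) = 225*22 = 4950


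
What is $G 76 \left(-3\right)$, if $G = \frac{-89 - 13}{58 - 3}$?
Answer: $\frac{23256}{55} \approx 422.84$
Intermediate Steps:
$G = - \frac{102}{55} \approx -1.8545$
$G 76 \left(-3\right) = \left(- \frac{102}{55}\right) 76 \left(-3\right) = \left(- \frac{7752}{55}\right) \left(-3\right) = \frac{23256}{55}$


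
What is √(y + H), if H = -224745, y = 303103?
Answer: √78358 ≈ 279.92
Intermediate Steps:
√(y + H) = √(303103 - 224745) = √78358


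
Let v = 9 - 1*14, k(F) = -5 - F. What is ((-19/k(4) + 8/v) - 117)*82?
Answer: -429844/45 ≈ -9552.1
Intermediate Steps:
v = -5 (v = 9 - 14 = -5)
((-19/k(4) + 8/v) - 117)*82 = ((-19/(-5 - 1*4) + 8/(-5)) - 117)*82 = ((-19/(-5 - 4) + 8*(-1/5)) - 117)*82 = ((-19/(-9) - 8/5) - 117)*82 = ((-19*(-1/9) - 8/5) - 117)*82 = ((19/9 - 8/5) - 117)*82 = (23/45 - 117)*82 = -5242/45*82 = -429844/45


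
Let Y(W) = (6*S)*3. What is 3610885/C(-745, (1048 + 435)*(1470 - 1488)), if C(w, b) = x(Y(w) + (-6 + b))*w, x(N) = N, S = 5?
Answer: 722177/3964890 ≈ 0.18214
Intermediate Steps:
Y(W) = 90 (Y(W) = (6*5)*3 = 30*3 = 90)
C(w, b) = w*(84 + b) (C(w, b) = (90 + (-6 + b))*w = (84 + b)*w = w*(84 + b))
3610885/C(-745, (1048 + 435)*(1470 - 1488)) = 3610885/((-745*(84 + (1048 + 435)*(1470 - 1488)))) = 3610885/((-745*(84 + 1483*(-18)))) = 3610885/((-745*(84 - 26694))) = 3610885/((-745*(-26610))) = 3610885/19824450 = 3610885*(1/19824450) = 722177/3964890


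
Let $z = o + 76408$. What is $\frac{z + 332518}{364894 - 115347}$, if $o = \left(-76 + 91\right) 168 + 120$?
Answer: $\frac{411566}{249547} \approx 1.6493$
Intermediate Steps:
$o = 2640$ ($o = 15 \cdot 168 + 120 = 2520 + 120 = 2640$)
$z = 79048$ ($z = 2640 + 76408 = 79048$)
$\frac{z + 332518}{364894 - 115347} = \frac{79048 + 332518}{364894 - 115347} = \frac{411566}{249547}$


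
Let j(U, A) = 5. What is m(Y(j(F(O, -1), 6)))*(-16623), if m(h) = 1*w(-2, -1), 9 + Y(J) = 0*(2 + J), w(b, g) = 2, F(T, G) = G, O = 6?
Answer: -33246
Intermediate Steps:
Y(J) = -9 (Y(J) = -9 + 0*(2 + J) = -9 + 0 = -9)
m(h) = 2 (m(h) = 1*2 = 2)
m(Y(j(F(O, -1), 6)))*(-16623) = 2*(-16623) = -33246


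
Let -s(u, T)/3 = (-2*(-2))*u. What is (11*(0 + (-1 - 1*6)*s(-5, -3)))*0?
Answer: 0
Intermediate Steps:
s(u, T) = -12*u (s(u, T) = -3*(-2*(-2))*u = -12*u)
(11*(0 + (-1 - 1*6)*s(-5, -3)))*0 = (11*(0 + (-1 - 1*6)*(-12*(-5))))*0 = (11*(0 + (-1 - 6)*60))*0 = (11*(0 - 7*60))*0 = (11*(0 - 420))*0 = (11*(-420))*0 = -4620*0 = 0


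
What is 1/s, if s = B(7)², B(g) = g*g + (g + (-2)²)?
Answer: 1/3600 ≈ 0.00027778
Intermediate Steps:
B(g) = 4 + g + g² (B(g) = g² + (g + 4) = g² + (4 + g) = 4 + g + g²)
s = 3600 (s = (4 + 7 + 7²)² = (4 + 7 + 49)² = 60² = 3600)
1/s = 1/3600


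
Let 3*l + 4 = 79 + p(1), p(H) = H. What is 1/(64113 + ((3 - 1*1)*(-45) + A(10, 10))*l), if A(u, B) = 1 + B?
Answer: 3/186335 ≈ 1.6100e-5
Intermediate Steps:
l = 76/3 (l = -4/3 + (79 + 1)/3 = -4/3 + (⅓)*80 = -4/3 + 80/3 = 76/3 ≈ 25.333)
1/(64113 + ((3 - 1*1)*(-45) + A(10, 10))*l) = 1/(64113 + ((3 - 1*1)*(-45) + (1 + 10))*(76/3)) = 1/(64113 + ((3 - 1)*(-45) + 11)*(76/3)) = 1/(64113 + (2*(-45) + 11)*(76/3)) = 1/(64113 + (-90 + 11)*(76/3)) = 1/(64113 - 79*76/3) = 1/(64113 - 6004/3) = 1/(186335/3) = 3/186335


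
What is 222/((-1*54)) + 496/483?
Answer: -4469/1449 ≈ -3.0842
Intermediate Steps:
222/((-1*54)) + 496/483 = 222/(-54) + 496*(1/483) = 222*(-1/54) + 496/483 = -37/9 + 496/483 = -4469/1449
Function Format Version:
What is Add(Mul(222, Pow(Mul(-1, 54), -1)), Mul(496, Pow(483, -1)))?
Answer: Rational(-4469, 1449) ≈ -3.0842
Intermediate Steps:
Add(Mul(222, Pow(Mul(-1, 54), -1)), Mul(496, Pow(483, -1))) = Add(Mul(222, Pow(-54, -1)), Mul(496, Rational(1, 483))) = Add(Mul(222, Rational(-1, 54)), Rational(496, 483)) = Add(Rational(-37, 9), Rational(496, 483)) = Rational(-4469, 1449)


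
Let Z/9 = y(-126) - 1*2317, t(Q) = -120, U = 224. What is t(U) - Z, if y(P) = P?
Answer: 21867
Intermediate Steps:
Z = -21987 (Z = 9*(-126 - 1*2317) = 9*(-126 - 2317) = 9*(-2443) = -21987)
t(U) - Z = -120 - 1*(-21987) = -120 + 21987 = 21867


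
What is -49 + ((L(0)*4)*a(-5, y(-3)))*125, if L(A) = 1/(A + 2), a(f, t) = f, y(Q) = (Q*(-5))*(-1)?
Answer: -1299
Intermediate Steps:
y(Q) = 5*Q (y(Q) = -5*Q*(-1) = 5*Q)
L(A) = 1/(2 + A)
-49 + ((L(0)*4)*a(-5, y(-3)))*125 = -49 + ((4/(2 + 0))*(-5))*125 = -49 + ((4/2)*(-5))*125 = -49 + (((1/2)*4)*(-5))*125 = -49 + (2*(-5))*125 = -49 - 10*125 = -49 - 1250 = -1299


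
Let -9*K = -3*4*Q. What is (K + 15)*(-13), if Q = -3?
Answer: -143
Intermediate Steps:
K = -4 (K = -(-1)*(3*4)*(-3)/9 = -(-1)*12*(-3)/9 = -(-1)*(-36)/9 = -⅑*36 = -4)
(K + 15)*(-13) = (-4 + 15)*(-13) = 11*(-13) = -143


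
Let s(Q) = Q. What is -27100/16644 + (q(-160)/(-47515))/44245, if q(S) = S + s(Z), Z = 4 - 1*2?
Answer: -14243089803187/8747675189175 ≈ -1.6282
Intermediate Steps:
Z = 2 (Z = 4 - 2 = 2)
q(S) = 2 + S (q(S) = S + 2 = 2 + S)
-27100/16644 + (q(-160)/(-47515))/44245 = -27100/16644 + ((2 - 160)/(-47515))/44245 = -27100*1/16644 - 158*(-1/47515)*(1/44245) = -6775/4161 + (158/47515)*(1/44245) = -6775/4161 + 158/2102301175 = -14243089803187/8747675189175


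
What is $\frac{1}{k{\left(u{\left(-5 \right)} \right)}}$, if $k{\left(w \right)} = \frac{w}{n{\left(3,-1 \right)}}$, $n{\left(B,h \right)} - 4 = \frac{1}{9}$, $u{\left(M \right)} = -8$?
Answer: $- \frac{37}{72} \approx -0.51389$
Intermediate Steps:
$n{\left(B,h \right)} = \frac{37}{9}$ ($n{\left(B,h \right)} = 4 + \frac{1}{9} = \frac{37}{9}$)
$k{\left(w \right)} = \frac{9 w}{37}$ ($k{\left(w \right)} = \frac{w}{\frac{37}{9}} = w \frac{9}{37} = \frac{9 w}{37}$)
$\frac{1}{k{\left(u{\left(-5 \right)} \right)}} = \frac{1}{\frac{9}{37} \left(-8\right)} = \frac{1}{- \frac{72}{37}} = - \frac{37}{72}$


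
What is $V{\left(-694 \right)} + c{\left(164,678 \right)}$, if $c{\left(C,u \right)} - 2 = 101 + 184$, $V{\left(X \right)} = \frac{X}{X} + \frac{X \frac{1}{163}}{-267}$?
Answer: $\frac{12534742}{43521} \approx 288.02$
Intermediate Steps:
$V{\left(X \right)} = 1 - \frac{X}{43521}$ ($V{\left(X \right)} = 1 + X \frac{1}{163} \left(- \frac{1}{267}\right) = 1 + \frac{X}{163} \left(- \frac{1}{267}\right) = 1 - \frac{X}{43521}$)
$c{\left(C,u \right)} = 287$ ($c{\left(C,u \right)} = 2 + \left(101 + 184\right) = 2 + 285 = 287$)
$V{\left(-694 \right)} + c{\left(164,678 \right)} = \left(1 - - \frac{694}{43521}\right) + 287 = \left(1 + \frac{694}{43521}\right) + 287 = \frac{44215}{43521} + 287 = \frac{12534742}{43521}$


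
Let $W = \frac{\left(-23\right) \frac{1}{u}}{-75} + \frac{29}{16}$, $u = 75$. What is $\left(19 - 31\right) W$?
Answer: $- \frac{163493}{7500} \approx -21.799$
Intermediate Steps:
$W = \frac{163493}{90000}$ ($W = \frac{\left(-23\right) \frac{1}{75}}{-75} + \frac{29}{16} = \left(-23\right) \frac{1}{75} \left(- \frac{1}{75}\right) + 29 \cdot \frac{1}{16} = \left(- \frac{23}{75}\right) \left(- \frac{1}{75}\right) + \frac{29}{16} = \frac{23}{5625} + \frac{29}{16} = \frac{163493}{90000} \approx 1.8166$)
$\left(19 - 31\right) W = \left(19 - 31\right) \frac{163493}{90000} = \left(-12\right) \frac{163493}{90000} = - \frac{163493}{7500}$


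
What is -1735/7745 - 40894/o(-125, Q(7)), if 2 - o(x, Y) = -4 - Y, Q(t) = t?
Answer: -63349317/20137 ≈ -3145.9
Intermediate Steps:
o(x, Y) = 6 + Y (o(x, Y) = 2 - (-4 - Y) = 2 + (4 + Y) = 6 + Y)
-1735/7745 - 40894/o(-125, Q(7)) = -1735/7745 - 40894/(6 + 7) = -1735*1/7745 - 40894/13 = -347/1549 - 40894*1/13 = -347/1549 - 40894/13 = -63349317/20137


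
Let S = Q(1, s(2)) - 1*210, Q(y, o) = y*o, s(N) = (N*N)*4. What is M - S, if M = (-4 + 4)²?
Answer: 194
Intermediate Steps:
s(N) = 4*N² (s(N) = N²*4 = 4*N²)
Q(y, o) = o*y
M = 0 (M = 0² = 0)
S = -194 (S = (4*2²)*1 - 1*210 = (4*4)*1 - 210 = 16*1 - 210 = 16 - 210 = -194)
M - S = 0 - 1*(-194) = 0 + 194 = 194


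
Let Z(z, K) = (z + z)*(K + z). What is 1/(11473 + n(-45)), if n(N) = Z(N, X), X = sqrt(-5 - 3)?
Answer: 15523/241028329 + 180*I*sqrt(2)/241028329 ≈ 6.4403e-5 + 1.0561e-6*I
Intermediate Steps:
X = 2*I*sqrt(2) (X = sqrt(-8) = 2*I*sqrt(2) ≈ 2.8284*I)
Z(z, K) = 2*z*(K + z) (Z(z, K) = (2*z)*(K + z) = 2*z*(K + z))
n(N) = 2*N*(N + 2*I*sqrt(2)) (n(N) = 2*N*(2*I*sqrt(2) + N) = 2*N*(N + 2*I*sqrt(2)))
1/(11473 + n(-45)) = 1/(11473 + 2*(-45)*(-45 + 2*I*sqrt(2))) = 1/(11473 + (4050 - 180*I*sqrt(2))) = 1/(15523 - 180*I*sqrt(2))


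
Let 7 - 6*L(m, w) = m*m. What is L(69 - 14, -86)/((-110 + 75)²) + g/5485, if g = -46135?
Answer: -11854866/1343825 ≈ -8.8217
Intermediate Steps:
L(m, w) = 7/6 - m²/6 (L(m, w) = 7/6 - m*m/6 = 7/6 - m²/6)
L(69 - 14, -86)/((-110 + 75)²) + g/5485 = (7/6 - (69 - 14)²/6)/((-110 + 75)²) - 46135/5485 = (7/6 - ⅙*55²)/((-35)²) - 46135*1/5485 = (7/6 - ⅙*3025)/1225 - 9227/1097 = (7/6 - 3025/6)*(1/1225) - 9227/1097 = -503*1/1225 - 9227/1097 = -503/1225 - 9227/1097 = -11854866/1343825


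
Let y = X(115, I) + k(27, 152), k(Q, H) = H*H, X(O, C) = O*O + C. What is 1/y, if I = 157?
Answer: 1/36486 ≈ 2.7408e-5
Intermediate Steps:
X(O, C) = C + O**2 (X(O, C) = O**2 + C = C + O**2)
k(Q, H) = H**2
y = 36486 (y = (157 + 115**2) + 152**2 = (157 + 13225) + 23104 = 13382 + 23104 = 36486)
1/y = 1/36486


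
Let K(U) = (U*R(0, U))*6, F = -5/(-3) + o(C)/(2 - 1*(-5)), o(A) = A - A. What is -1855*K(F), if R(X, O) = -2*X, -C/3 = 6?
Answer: 0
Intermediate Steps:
C = -18 (C = -3*6 = -18)
o(A) = 0
F = 5/3 (F = -5/(-3) + 0/(2 - 1*(-5)) = -5*(-⅓) + 0/(2 + 5) = 5/3 + 0/7 = 5/3 + 0*(⅐) = 5/3 + 0 = 5/3 ≈ 1.6667)
K(U) = 0 (K(U) = (U*(-2*0))*6 = (U*0)*6 = 0*6 = 0)
-1855*K(F) = -1855*0 = 0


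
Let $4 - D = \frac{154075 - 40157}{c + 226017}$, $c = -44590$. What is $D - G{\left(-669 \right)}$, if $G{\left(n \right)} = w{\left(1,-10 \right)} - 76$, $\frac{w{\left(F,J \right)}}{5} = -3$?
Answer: $\frac{17121647}{181427} \approx 94.372$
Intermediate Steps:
$w{\left(F,J \right)} = -15$ ($w{\left(F,J \right)} = 5 \left(-3\right) = -15$)
$D = \frac{611790}{181427}$ ($D = 4 - \frac{154075 - 40157}{-44590 + 226017} = 4 - \frac{113918}{181427} = \frac{611790}{181427} \approx 3.3721$)
$G{\left(n \right)} = -91$ ($G{\left(n \right)} = -15 - 76 = -91$)
$D - G{\left(-669 \right)} = \frac{611790}{181427} - -91 = \frac{611790}{181427} + 91 = \frac{17121647}{181427}$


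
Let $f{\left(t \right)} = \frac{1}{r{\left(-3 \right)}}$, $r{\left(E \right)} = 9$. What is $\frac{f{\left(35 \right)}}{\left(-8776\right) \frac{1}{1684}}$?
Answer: $- \frac{421}{19746} \approx -0.021321$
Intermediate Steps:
$f{\left(t \right)} = \frac{1}{9}$
$\frac{f{\left(35 \right)}}{\left(-8776\right) \frac{1}{1684}} = \frac{1}{9 \left(- \frac{8776}{1684}\right)} = \frac{1}{9 \left(\left(-8776\right) \frac{1}{1684}\right)} = \frac{1}{9 \left(- \frac{2194}{421}\right)} = \frac{1}{9} \left(- \frac{421}{2194}\right) = - \frac{421}{19746}$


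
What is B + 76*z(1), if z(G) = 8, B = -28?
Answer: 580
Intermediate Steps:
B + 76*z(1) = -28 + 76*8 = -28 + 608 = 580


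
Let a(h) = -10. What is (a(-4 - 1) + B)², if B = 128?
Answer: 13924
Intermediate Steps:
(a(-4 - 1) + B)² = (-10 + 128)² = 118² = 13924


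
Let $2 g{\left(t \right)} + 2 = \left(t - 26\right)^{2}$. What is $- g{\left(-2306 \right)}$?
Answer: $-2719111$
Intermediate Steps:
$g{\left(t \right)} = -1 + \frac{\left(-26 + t\right)^{2}}{2}$ ($g{\left(t \right)} = -1 + \frac{\left(t - 26\right)^{2}}{2} = -1 + \frac{\left(-26 + t\right)^{2}}{2}$)
$- g{\left(-2306 \right)} = - (-1 + \frac{\left(-26 - 2306\right)^{2}}{2}) = - (-1 + \frac{\left(-2332\right)^{2}}{2}) = - (-1 + \frac{1}{2} \cdot 5438224) = - (-1 + 2719112) = \left(-1\right) 2719111 = -2719111$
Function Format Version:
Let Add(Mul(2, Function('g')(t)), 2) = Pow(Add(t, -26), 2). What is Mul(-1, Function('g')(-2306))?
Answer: -2719111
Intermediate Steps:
Function('g')(t) = Add(-1, Mul(Rational(1, 2), Pow(Add(-26, t), 2))) (Function('g')(t) = Add(-1, Mul(Rational(1, 2), Pow(Add(t, -26), 2))) = Add(-1, Mul(Rational(1, 2), Pow(Add(-26, t), 2))))
Mul(-1, Function('g')(-2306)) = Mul(-1, Add(-1, Mul(Rational(1, 2), Pow(Add(-26, -2306), 2)))) = Mul(-1, Add(-1, Mul(Rational(1, 2), Pow(-2332, 2)))) = Mul(-1, Add(-1, Mul(Rational(1, 2), 5438224))) = Mul(-1, Add(-1, 2719112)) = Mul(-1, 2719111) = -2719111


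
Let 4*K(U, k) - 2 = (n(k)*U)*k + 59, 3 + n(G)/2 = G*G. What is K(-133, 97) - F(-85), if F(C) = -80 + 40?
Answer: -242693391/4 ≈ -6.0673e+7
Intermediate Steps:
n(G) = -6 + 2*G² (n(G) = -6 + 2*(G*G) = -6 + 2*G²)
F(C) = -40
K(U, k) = 61/4 + U*k*(-6 + 2*k²)/4 (K(U, k) = ½ + (((-6 + 2*k²)*U)*k + 59)/4 = ½ + ((U*(-6 + 2*k²))*k + 59)/4 = ½ + (U*k*(-6 + 2*k²) + 59)/4 = ½ + (59 + U*k*(-6 + 2*k²))/4 = ½ + (59/4 + U*k*(-6 + 2*k²)/4) = 61/4 + U*k*(-6 + 2*k²)/4)
K(-133, 97) - F(-85) = (61/4 + (½)*(-133)*97*(-3 + 97²)) - 1*(-40) = (61/4 + (½)*(-133)*97*(-3 + 9409)) + 40 = (61/4 + (½)*(-133)*97*9406) + 40 = (61/4 - 60673403) + 40 = -242693551/4 + 40 = -242693391/4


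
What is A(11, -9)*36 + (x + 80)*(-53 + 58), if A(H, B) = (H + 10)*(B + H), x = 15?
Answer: 1987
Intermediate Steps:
A(H, B) = (10 + H)*(B + H)
A(11, -9)*36 + (x + 80)*(-53 + 58) = (11**2 + 10*(-9) + 10*11 - 9*11)*36 + (15 + 80)*(-53 + 58) = (121 - 90 + 110 - 99)*36 + 95*5 = 42*36 + 475 = 1512 + 475 = 1987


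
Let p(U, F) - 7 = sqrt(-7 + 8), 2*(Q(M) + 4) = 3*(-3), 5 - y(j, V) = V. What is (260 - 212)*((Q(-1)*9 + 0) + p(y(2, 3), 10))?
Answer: -3288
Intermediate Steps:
y(j, V) = 5 - V
Q(M) = -17/2 (Q(M) = -4 + (3*(-3))/2 = -4 + (1/2)*(-9) = -4 - 9/2 = -17/2)
p(U, F) = 8 (p(U, F) = 7 + sqrt(-7 + 8) = 7 + sqrt(1) = 7 + 1 = 8)
(260 - 212)*((Q(-1)*9 + 0) + p(y(2, 3), 10)) = (260 - 212)*((-17/2*9 + 0) + 8) = 48*((-153/2 + 0) + 8) = 48*(-153/2 + 8) = 48*(-137/2) = -3288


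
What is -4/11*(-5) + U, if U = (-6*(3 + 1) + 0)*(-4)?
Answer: 1076/11 ≈ 97.818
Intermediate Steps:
U = 96 (U = (-6*4 + 0)*(-4) = (-2*12 + 0)*(-4) = (-24 + 0)*(-4) = -24*(-4) = 96)
-4/11*(-5) + U = -4/11*(-5) + 96 = 20/11 + 96 = 1076/11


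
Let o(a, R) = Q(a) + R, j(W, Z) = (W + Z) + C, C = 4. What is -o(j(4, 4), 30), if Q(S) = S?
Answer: -42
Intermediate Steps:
j(W, Z) = 4 + W + Z (j(W, Z) = (W + Z) + 4 = 4 + W + Z)
o(a, R) = R + a (o(a, R) = a + R = R + a)
-o(j(4, 4), 30) = -(30 + (4 + 4 + 4)) = -(30 + 12) = -1*42 = -42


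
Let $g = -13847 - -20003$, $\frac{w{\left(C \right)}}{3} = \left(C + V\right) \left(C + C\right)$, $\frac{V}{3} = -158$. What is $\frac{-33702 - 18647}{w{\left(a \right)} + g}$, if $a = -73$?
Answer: $- \frac{52349}{245742} \approx -0.21302$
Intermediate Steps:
$V = -474$ ($V = 3 \left(-158\right) = -474$)
$w{\left(C \right)} = 6 C \left(-474 + C\right)$ ($w{\left(C \right)} = 3 \left(C - 474\right) \left(C + C\right) = 3 \left(-474 + C\right) 2 C = 3 \cdot 2 C \left(-474 + C\right) = 6 C \left(-474 + C\right)$)
$g = 6156$ ($g = -13847 + 20003 = 6156$)
$\frac{-33702 - 18647}{w{\left(a \right)} + g} = \frac{-33702 - 18647}{6 \left(-73\right) \left(-474 - 73\right) + 6156} = - \frac{52349}{6 \left(-73\right) \left(-547\right) + 6156} = - \frac{52349}{239586 + 6156} = - \frac{52349}{245742}$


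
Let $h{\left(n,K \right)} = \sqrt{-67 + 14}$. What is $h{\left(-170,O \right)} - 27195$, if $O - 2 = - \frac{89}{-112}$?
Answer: $-27195 + i \sqrt{53} \approx -27195.0 + 7.2801 i$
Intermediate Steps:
$O = \frac{313}{112}$ ($O = 2 - \frac{89}{-112} = 2 - - \frac{89}{112} = 2 + \frac{89}{112} = \frac{313}{112} \approx 2.7946$)
$h{\left(n,K \right)} = i \sqrt{53}$ ($h{\left(n,K \right)} = \sqrt{-53} = i \sqrt{53}$)
$h{\left(-170,O \right)} - 27195 = i \sqrt{53} - 27195 = -27195 + i \sqrt{53}$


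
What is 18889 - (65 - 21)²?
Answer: 16953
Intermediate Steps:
18889 - (65 - 21)² = 18889 - 1*44² = 18889 - 1*1936 = 18889 - 1936 = 16953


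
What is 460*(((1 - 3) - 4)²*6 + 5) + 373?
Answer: 102033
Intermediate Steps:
460*(((1 - 3) - 4)²*6 + 5) + 373 = 460*((-2 - 4)²*6 + 5) + 373 = 460*((-6)²*6 + 5) + 373 = 460*(36*6 + 5) + 373 = 460*(216 + 5) + 373 = 460*221 + 373 = 101660 + 373 = 102033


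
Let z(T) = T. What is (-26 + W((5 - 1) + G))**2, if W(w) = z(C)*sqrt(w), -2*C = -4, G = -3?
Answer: 576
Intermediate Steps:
C = 2 (C = -1/2*(-4) = 2)
W(w) = 2*sqrt(w)
(-26 + W((5 - 1) + G))**2 = (-26 + 2*sqrt((5 - 1) - 3))**2 = (-26 + 2*sqrt(4 - 3))**2 = (-26 + 2*sqrt(1))**2 = (-26 + 2*1)**2 = (-26 + 2)**2 = (-24)**2 = 576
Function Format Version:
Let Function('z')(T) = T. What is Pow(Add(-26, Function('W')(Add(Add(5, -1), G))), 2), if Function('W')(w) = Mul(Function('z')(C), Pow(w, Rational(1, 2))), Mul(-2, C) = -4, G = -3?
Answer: 576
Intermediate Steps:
C = 2 (C = Mul(Rational(-1, 2), -4) = 2)
Function('W')(w) = Mul(2, Pow(w, Rational(1, 2)))
Pow(Add(-26, Function('W')(Add(Add(5, -1), G))), 2) = Pow(Add(-26, Mul(2, Pow(Add(Add(5, -1), -3), Rational(1, 2)))), 2) = Pow(Add(-26, Mul(2, Pow(Add(4, -3), Rational(1, 2)))), 2) = Pow(Add(-26, Mul(2, Pow(1, Rational(1, 2)))), 2) = Pow(Add(-26, Mul(2, 1)), 2) = Pow(Add(-26, 2), 2) = Pow(-24, 2) = 576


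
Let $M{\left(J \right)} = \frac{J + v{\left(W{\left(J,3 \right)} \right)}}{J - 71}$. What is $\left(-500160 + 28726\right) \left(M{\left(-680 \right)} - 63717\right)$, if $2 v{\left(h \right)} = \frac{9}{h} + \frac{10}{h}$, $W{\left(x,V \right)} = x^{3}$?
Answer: $\frac{7093110473208024577377}{236138432000} \approx 3.0038 \cdot 10^{10}$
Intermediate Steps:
$v{\left(h \right)} = \frac{19}{2 h}$ ($v{\left(h \right)} = \frac{\frac{9}{h} + \frac{10}{h}}{2} = \frac{19 \frac{1}{h}}{2} = \frac{19}{2 h}$)
$M{\left(J \right)} = \frac{J + \frac{19}{2 J^{3}}}{-71 + J}$ ($M{\left(J \right)} = \frac{J + \frac{19}{2 J^{3}}}{J - 71} = \frac{J + \frac{19}{2 J^{3}}}{-71 + J}$)
$\left(-500160 + 28726\right) \left(M{\left(-680 \right)} - 63717\right) = \left(-500160 + 28726\right) \left(\frac{\frac{19}{2} + \left(-680\right)^{4}}{\left(-314432000\right) \left(-71 - 680\right)} - 63717\right) = - 471434 \left(- \frac{\frac{19}{2} + 213813760000}{314432000 \left(-751\right)} - 63717\right) = - 471434 \left(\left(- \frac{1}{314432000}\right) \left(- \frac{1}{751}\right) \frac{427627520019}{2} - 63717\right) = - 471434 \left(\frac{427627520019}{472276864000} - 63717\right) = \left(-471434\right) \left(- \frac{30091637315967981}{472276864000}\right) = \frac{7093110473208024577377}{236138432000}$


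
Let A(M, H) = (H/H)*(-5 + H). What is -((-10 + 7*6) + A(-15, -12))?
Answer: -15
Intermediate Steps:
A(M, H) = -5 + H (A(M, H) = 1*(-5 + H) = -5 + H)
-((-10 + 7*6) + A(-15, -12)) = -((-10 + 7*6) + (-5 - 12)) = -((-10 + 42) - 17) = -(32 - 17) = -1*15 = -15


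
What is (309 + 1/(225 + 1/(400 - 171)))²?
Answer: 253502537028169/2654928676 ≈ 95484.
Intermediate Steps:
(309 + 1/(225 + 1/(400 - 171)))² = (309 + 1/(225 + 1/229))² = (309 + 1/(51526/229))² = (309 + 229/51526)² = (15921763/51526)² = 253502537028169/2654928676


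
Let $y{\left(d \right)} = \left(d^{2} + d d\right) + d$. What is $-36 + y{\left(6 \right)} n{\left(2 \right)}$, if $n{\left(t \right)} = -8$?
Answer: $-660$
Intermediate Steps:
$y{\left(d \right)} = d + 2 d^{2}$ ($y{\left(d \right)} = \left(d^{2} + d^{2}\right) + d = 2 d^{2} + d = d + 2 d^{2}$)
$-36 + y{\left(6 \right)} n{\left(2 \right)} = -36 + 6 \left(1 + 2 \cdot 6\right) \left(-8\right) = -36 + 6 \left(1 + 12\right) \left(-8\right) = -36 + 6 \cdot 13 \left(-8\right) = -36 + 78 \left(-8\right) = -36 - 624 = -660$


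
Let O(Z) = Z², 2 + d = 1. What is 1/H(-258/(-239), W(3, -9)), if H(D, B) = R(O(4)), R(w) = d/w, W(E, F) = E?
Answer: -16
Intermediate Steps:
d = -1 (d = -2 + 1 = -1)
R(w) = -1/w
H(D, B) = -1/16 (H(D, B) = -1/(4²) = -1/16)
1/H(-258/(-239), W(3, -9)) = 1/(-1/16) = -16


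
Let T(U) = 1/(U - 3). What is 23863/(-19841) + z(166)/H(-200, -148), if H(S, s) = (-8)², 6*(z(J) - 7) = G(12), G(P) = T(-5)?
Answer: -66660401/60951552 ≈ -1.0937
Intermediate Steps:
T(U) = 1/(-3 + U)
G(P) = -⅛ (G(P) = 1/(-3 - 5) = 1/(-8) = -⅛)
z(J) = 335/48 (z(J) = 7 + (⅙)*(-⅛) = 7 - 1/48 = 335/48)
H(S, s) = 64
23863/(-19841) + z(166)/H(-200, -148) = 23863/(-19841) + (335/48)/64 = 23863*(-1/19841) + (335/48)*(1/64) = -23863/19841 + 335/3072 = -66660401/60951552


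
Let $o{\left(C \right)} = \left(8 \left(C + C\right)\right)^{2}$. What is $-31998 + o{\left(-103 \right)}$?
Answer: $2683906$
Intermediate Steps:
$o{\left(C \right)} = 256 C^{2}$ ($o{\left(C \right)} = \left(8 \cdot 2 C\right)^{2} = \left(16 C\right)^{2} = 256 C^{2}$)
$-31998 + o{\left(-103 \right)} = -31998 + 256 \left(-103\right)^{2} = -31998 + 256 \cdot 10609 = -31998 + 2715904 = 2683906$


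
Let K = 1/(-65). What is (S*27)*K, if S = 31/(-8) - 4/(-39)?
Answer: 10593/6760 ≈ 1.5670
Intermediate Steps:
S = -1177/312 (S = 31*(-1/8) - 4*(-1/39) = -31/8 + 4/39 = -1177/312 ≈ -3.7724)
K = -1/65 ≈ -0.015385
(S*27)*K = -1177/312*27*(-1/65) = -10593/104*(-1/65) = 10593/6760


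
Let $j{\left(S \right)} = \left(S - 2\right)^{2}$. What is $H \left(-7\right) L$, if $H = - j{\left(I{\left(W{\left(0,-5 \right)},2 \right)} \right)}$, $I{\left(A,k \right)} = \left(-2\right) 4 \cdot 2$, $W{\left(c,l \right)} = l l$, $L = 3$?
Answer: $6804$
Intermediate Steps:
$W{\left(c,l \right)} = l^{2}$
$I{\left(A,k \right)} = -16$ ($I{\left(A,k \right)} = \left(-8\right) 2 = -16$)
$j{\left(S \right)} = \left(-2 + S\right)^{2}$
$H = -324$ ($H = - \left(-2 - 16\right)^{2} = - \left(-18\right)^{2} = \left(-1\right) 324 = -324$)
$H \left(-7\right) L = \left(-324\right) \left(-7\right) 3 = 2268 \cdot 3 = 6804$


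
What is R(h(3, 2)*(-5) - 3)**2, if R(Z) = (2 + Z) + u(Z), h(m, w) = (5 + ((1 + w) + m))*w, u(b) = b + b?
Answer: 113569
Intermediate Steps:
u(b) = 2*b
h(m, w) = w*(6 + m + w) (h(m, w) = (5 + (1 + m + w))*w = (6 + m + w)*w = w*(6 + m + w))
R(Z) = 2 + 3*Z (R(Z) = (2 + Z) + 2*Z = 2 + 3*Z)
R(h(3, 2)*(-5) - 3)**2 = (2 + 3*((2*(6 + 3 + 2))*(-5) - 3))**2 = (2 + 3*((2*11)*(-5) - 3))**2 = (2 + 3*(22*(-5) - 3))**2 = (2 + 3*(-110 - 3))**2 = (2 + 3*(-113))**2 = (2 - 339)**2 = (-337)**2 = 113569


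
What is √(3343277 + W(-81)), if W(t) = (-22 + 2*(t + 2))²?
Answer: √3375677 ≈ 1837.3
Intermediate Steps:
W(t) = (-18 + 2*t)² (W(t) = (-22 + 2*(2 + t))² = (-22 + (4 + 2*t))² = (-18 + 2*t)²)
√(3343277 + W(-81)) = √(3343277 + 4*(-9 - 81)²) = √(3343277 + 4*(-90)²) = √(3343277 + 4*8100) = √(3343277 + 32400) = √3375677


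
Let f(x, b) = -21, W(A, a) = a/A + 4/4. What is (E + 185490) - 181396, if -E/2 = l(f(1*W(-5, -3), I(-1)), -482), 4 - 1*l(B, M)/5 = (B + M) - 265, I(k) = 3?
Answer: -3626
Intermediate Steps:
W(A, a) = 1 + a/A (W(A, a) = a/A + 4*(1/4) = a/A + 1 = 1 + a/A)
l(B, M) = 1345 - 5*B - 5*M (l(B, M) = 20 - 5*((B + M) - 265) = 20 - 5*(-265 + B + M) = 20 + (1325 - 5*B - 5*M) = 1345 - 5*B - 5*M)
E = -7720 (E = -2*(1345 - 5*(-21) - 5*(-482)) = -2*(1345 + 105 + 2410) = -2*3860 = -7720)
(E + 185490) - 181396 = (-7720 + 185490) - 181396 = 177770 - 181396 = -3626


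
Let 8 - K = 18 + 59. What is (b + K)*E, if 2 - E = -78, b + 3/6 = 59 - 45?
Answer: -4440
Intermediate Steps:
b = 27/2 (b = -½ + (59 - 45) = -½ + 14 = 27/2 ≈ 13.500)
E = 80 (E = 2 - 1*(-78) = 2 + 78 = 80)
K = -69 (K = 8 - (18 + 59) = 8 - 1*77 = 8 - 77 = -69)
(b + K)*E = (27/2 - 69)*80 = -111/2*80 = -4440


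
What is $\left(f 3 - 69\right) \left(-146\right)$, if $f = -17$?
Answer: $17520$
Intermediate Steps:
$\left(f 3 - 69\right) \left(-146\right) = \left(\left(-17\right) 3 - 69\right) \left(-146\right) = \left(-51 - 69\right) \left(-146\right) = \left(-120\right) \left(-146\right) = 17520$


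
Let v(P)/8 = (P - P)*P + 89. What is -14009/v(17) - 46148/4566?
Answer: -48411235/1625496 ≈ -29.782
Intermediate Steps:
v(P) = 712 (v(P) = 8*((P - P)*P + 89) = 8*(0*P + 89) = 8*(0 + 89) = 8*89 = 712)
-14009/v(17) - 46148/4566 = -14009/712 - 46148/4566 = -14009*1/712 - 46148*1/4566 = -14009/712 - 23074/2283 = -48411235/1625496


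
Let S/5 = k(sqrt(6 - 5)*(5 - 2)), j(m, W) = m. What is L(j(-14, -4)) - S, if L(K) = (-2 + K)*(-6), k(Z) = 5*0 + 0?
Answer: 96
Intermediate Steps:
k(Z) = 0 (k(Z) = 0 + 0 = 0)
S = 0 (S = 5*0 = 0)
L(K) = 12 - 6*K
L(j(-14, -4)) - S = (12 - 6*(-14)) - 1*0 = (12 + 84) + 0 = 96 + 0 = 96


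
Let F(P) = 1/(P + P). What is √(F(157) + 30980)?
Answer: √3054504394/314 ≈ 176.01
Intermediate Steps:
F(P) = 1/(2*P)
√(F(157) + 30980) = √((½)/157 + 30980) = √((½)*(1/157) + 30980) = √(1/314 + 30980) = √(9727721/314) = √3054504394/314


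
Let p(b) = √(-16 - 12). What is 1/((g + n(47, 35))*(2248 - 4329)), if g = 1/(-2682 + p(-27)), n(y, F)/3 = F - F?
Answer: 2682/2081 - 2*I*√7/2081 ≈ 1.2888 - 0.0025428*I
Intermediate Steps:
p(b) = 2*I*√7 (p(b) = √(-28) = 2*I*√7)
n(y, F) = 0 (n(y, F) = 3*(F - F) = 3*0 = 0)
g = 1/(-2682 + 2*I*√7) ≈ -0.00037285 - 7.356e-7*I
1/((g + n(47, 35))*(2248 - 4329)) = 1/(((-1341/3596576 - I*√7/3596576) + 0)*(2248 - 4329)) = 1/((-1341/3596576 - I*√7/3596576)*(-2081)) = 1/(2790621/3596576 + 2081*I*√7/3596576)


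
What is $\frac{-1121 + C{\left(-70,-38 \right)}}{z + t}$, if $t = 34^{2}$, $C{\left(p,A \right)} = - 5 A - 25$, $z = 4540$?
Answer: $- \frac{239}{1424} \approx -0.16784$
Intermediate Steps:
$C{\left(p,A \right)} = -25 - 5 A$
$t = 1156$
$\frac{-1121 + C{\left(-70,-38 \right)}}{z + t} = \frac{-1121 - -165}{4540 + 1156} = \frac{-1121 + \left(-25 + 190\right)}{5696} = \left(-1121 + 165\right) \frac{1}{5696} = \left(-956\right) \frac{1}{5696} = - \frac{239}{1424}$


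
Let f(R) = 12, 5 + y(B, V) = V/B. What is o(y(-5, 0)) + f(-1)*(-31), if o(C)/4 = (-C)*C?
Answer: -472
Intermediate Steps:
y(B, V) = -5 + V/B
o(C) = -4*C**2 (o(C) = 4*((-C)*C) = 4*(-C**2) = -4*C**2)
o(y(-5, 0)) + f(-1)*(-31) = -4*(-5 + 0/(-5))**2 + 12*(-31) = -4*(-5 + 0*(-1/5))**2 - 372 = -4*(-5 + 0)**2 - 372 = -4*(-5)**2 - 372 = -4*25 - 372 = -100 - 372 = -472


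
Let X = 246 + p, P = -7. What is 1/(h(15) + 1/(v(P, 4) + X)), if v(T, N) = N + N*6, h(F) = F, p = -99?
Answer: 175/2626 ≈ 0.066641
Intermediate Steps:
v(T, N) = 7*N (v(T, N) = N + 6*N = 7*N)
X = 147 (X = 246 - 99 = 147)
1/(h(15) + 1/(v(P, 4) + X)) = 1/(15 + 1/(7*4 + 147)) = 1/(15 + 1/(28 + 147)) = 1/(15 + 1/175) = 1/(2626/175) = 175/2626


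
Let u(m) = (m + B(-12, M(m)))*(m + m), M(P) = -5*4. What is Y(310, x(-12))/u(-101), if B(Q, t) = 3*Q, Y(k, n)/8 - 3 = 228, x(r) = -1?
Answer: 924/13837 ≈ 0.066777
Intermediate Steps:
M(P) = -20
Y(k, n) = 1848 (Y(k, n) = 24 + 8*228 = 24 + 1824 = 1848)
u(m) = 2*m*(-36 + m) (u(m) = (m + 3*(-12))*(m + m) = (m - 36)*(2*m) = (-36 + m)*(2*m) = 2*m*(-36 + m))
Y(310, x(-12))/u(-101) = 1848/((2*(-101)*(-36 - 101))) = 1848/((2*(-101)*(-137))) = 1848/27674 = 1848*(1/27674) = 924/13837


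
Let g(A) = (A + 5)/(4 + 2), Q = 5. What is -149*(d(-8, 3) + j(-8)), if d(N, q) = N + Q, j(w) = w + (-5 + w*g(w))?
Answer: 1788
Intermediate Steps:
g(A) = 5/6 + A/6 (g(A) = (5 + A)/6 = (5 + A)*(1/6) = 5/6 + A/6)
j(w) = -5 + w + w*(5/6 + w/6) (j(w) = w + (-5 + w*(5/6 + w/6)) = -5 + w + w*(5/6 + w/6))
d(N, q) = 5 + N (d(N, q) = N + 5 = 5 + N)
-149*(d(-8, 3) + j(-8)) = -149*((5 - 8) + (-5 + (1/6)*(-8)**2 + (11/6)*(-8))) = -149*(-3 + (-5 + (1/6)*64 - 44/3)) = -149*(-3 + (-5 + 32/3 - 44/3)) = -149*(-3 - 9) = -149*(-12) = 1788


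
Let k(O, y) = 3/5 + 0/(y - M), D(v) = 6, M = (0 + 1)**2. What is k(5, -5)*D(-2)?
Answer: 18/5 ≈ 3.6000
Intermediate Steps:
M = 1 (M = 1**2 = 1)
k(O, y) = 3/5 (k(O, y) = 3/5 + 0/(y - 1*1) = 3*(1/5) + 0/(y - 1) = 3/5 + 0/(-1 + y) = 3/5 + 0 = 3/5)
k(5, -5)*D(-2) = (3/5)*6 = 18/5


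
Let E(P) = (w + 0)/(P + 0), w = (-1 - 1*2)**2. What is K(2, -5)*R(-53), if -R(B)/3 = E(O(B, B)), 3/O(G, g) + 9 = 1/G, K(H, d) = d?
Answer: -21510/53 ≈ -405.85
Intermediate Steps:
w = 9 (w = (-1 - 2)**2 = (-3)**2 = 9)
O(G, g) = 3/(-9 + 1/G)
E(P) = 9/P (E(P) = (9 + 0)/(P + 0) = 9/P)
R(B) = 9*(-1 + 9*B)/B (R(B) = -27/((-3*B/(-1 + 9*B))) = -27*(-(-1 + 9*B)/(3*B)) = -(-9)*(-1 + 9*B)/B = 9*(-1 + 9*B)/B)
K(2, -5)*R(-53) = -5*(81 - 9/(-53)) = -5*(81 - 9*(-1/53)) = -5*(81 + 9/53) = -5*4302/53 = -21510/53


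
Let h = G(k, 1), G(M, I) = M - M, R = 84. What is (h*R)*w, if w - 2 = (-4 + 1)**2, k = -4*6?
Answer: 0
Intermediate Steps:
k = -24
G(M, I) = 0
h = 0
w = 11 (w = 2 + (-4 + 1)**2 = 2 + (-3)**2 = 2 + 9 = 11)
(h*R)*w = (0*84)*11 = 0*11 = 0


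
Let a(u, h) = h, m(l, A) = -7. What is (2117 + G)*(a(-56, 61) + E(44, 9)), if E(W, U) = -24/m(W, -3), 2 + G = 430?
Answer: 1147795/7 ≈ 1.6397e+5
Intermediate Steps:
G = 428 (G = -2 + 430 = 428)
E(W, U) = 24/7 (E(W, U) = -24/(-7) = -24*(-⅐) = 24/7)
(2117 + G)*(a(-56, 61) + E(44, 9)) = (2117 + 428)*(61 + 24/7) = 2545*(451/7) = 1147795/7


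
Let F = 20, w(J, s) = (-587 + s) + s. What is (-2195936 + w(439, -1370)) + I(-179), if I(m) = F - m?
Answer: -2199064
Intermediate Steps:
w(J, s) = -587 + 2*s
I(m) = 20 - m
(-2195936 + w(439, -1370)) + I(-179) = (-2195936 + (-587 + 2*(-1370))) + (20 - 1*(-179)) = (-2195936 + (-587 - 2740)) + (20 + 179) = (-2195936 - 3327) + 199 = -2199263 + 199 = -2199064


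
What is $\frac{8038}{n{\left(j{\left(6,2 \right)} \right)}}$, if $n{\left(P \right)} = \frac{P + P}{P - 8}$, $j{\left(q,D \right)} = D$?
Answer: $-12057$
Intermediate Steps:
$n{\left(P \right)} = \frac{2 P}{-8 + P}$
$\frac{8038}{n{\left(j{\left(6,2 \right)} \right)}} = \frac{8038}{2 \cdot 2 \frac{1}{-8 + 2}} = \frac{8038}{2 \cdot 2 \frac{1}{-6}} = \frac{8038}{2 \cdot 2 \left(- \frac{1}{6}\right)} = \frac{8038}{- \frac{2}{3}} = 8038 \left(- \frac{3}{2}\right) = -12057$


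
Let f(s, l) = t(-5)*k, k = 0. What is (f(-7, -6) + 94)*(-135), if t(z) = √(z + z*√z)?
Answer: -12690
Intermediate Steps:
t(z) = √(z + z^(3/2))
f(s, l) = 0 (f(s, l) = √(-5 + (-5)^(3/2))*0 = √(-5 - 5*I*√5)*0 = 0)
(f(-7, -6) + 94)*(-135) = (0 + 94)*(-135) = 94*(-135) = -12690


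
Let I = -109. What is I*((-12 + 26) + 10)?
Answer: -2616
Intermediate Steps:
I*((-12 + 26) + 10) = -109*((-12 + 26) + 10) = -109*(14 + 10) = -109*24 = -2616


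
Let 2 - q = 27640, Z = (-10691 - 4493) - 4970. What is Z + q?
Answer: -47792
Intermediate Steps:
Z = -20154 (Z = -15184 - 4970 = -20154)
q = -27638 (q = 2 - 1*27640 = 2 - 27640 = -27638)
Z + q = -20154 - 27638 = -47792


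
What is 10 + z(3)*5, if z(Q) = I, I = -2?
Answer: 0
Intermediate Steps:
z(Q) = -2
10 + z(3)*5 = 10 - 2*5 = 10 - 10 = 0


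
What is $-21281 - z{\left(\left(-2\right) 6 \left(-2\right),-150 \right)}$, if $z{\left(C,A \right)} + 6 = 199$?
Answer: $-21474$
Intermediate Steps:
$z{\left(C,A \right)} = 193$ ($z{\left(C,A \right)} = -6 + 199 = 193$)
$-21281 - z{\left(\left(-2\right) 6 \left(-2\right),-150 \right)} = -21281 - 193 = -21474$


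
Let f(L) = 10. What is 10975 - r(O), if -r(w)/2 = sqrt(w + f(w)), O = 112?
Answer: 10975 + 2*sqrt(122) ≈ 10997.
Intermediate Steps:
r(w) = -2*sqrt(10 + w) (r(w) = -2*sqrt(w + 10) = -2*sqrt(10 + w))
10975 - r(O) = 10975 - (-2)*sqrt(10 + 112) = 10975 - (-2)*sqrt(122) = 10975 + 2*sqrt(122)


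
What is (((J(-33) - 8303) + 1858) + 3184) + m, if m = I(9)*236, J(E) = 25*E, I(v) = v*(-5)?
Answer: -14706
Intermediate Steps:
I(v) = -5*v
m = -10620 (m = -5*9*236 = -45*236 = -10620)
(((J(-33) - 8303) + 1858) + 3184) + m = (((25*(-33) - 8303) + 1858) + 3184) - 10620 = (((-825 - 8303) + 1858) + 3184) - 10620 = ((-9128 + 1858) + 3184) - 10620 = (-7270 + 3184) - 10620 = -4086 - 10620 = -14706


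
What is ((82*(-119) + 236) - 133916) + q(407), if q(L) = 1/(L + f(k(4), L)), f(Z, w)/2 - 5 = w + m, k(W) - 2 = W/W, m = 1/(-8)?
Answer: -706145270/4923 ≈ -1.4344e+5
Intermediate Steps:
m = -⅛ ≈ -0.12500
k(W) = 3 (k(W) = 2 + W/W = 2 + 1 = 3)
f(Z, w) = 39/4 + 2*w (f(Z, w) = 10 + 2*(w - ⅛) = 10 + 2*(-⅛ + w) = 10 + (-¼ + 2*w) = 39/4 + 2*w)
q(L) = 1/(39/4 + 3*L) (q(L) = 1/(L + (39/4 + 2*L)) = 1/(39/4 + 3*L))
((82*(-119) + 236) - 133916) + q(407) = ((82*(-119) + 236) - 133916) + 4/(3*(13 + 4*407)) = ((-9758 + 236) - 133916) + 4/(3*(13 + 1628)) = (-9522 - 133916) + (4/3)/1641 = -143438 + (4/3)*(1/1641) = -143438 + 4/4923 = -706145270/4923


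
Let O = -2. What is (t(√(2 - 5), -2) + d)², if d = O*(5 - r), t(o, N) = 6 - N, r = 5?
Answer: 64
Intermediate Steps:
d = 0 (d = -2*(5 - 1*5) = -2*(5 - 5) = -2*0 = 0)
(t(√(2 - 5), -2) + d)² = ((6 - 1*(-2)) + 0)² = ((6 + 2) + 0)² = (8 + 0)² = 8² = 64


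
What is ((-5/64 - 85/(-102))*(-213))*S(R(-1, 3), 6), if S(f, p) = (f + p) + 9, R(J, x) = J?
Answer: -72065/32 ≈ -2252.0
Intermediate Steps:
S(f, p) = 9 + f + p
((-5/64 - 85/(-102))*(-213))*S(R(-1, 3), 6) = ((-5/64 - 85/(-102))*(-213))*(9 - 1 + 6) = ((-5*1/64 - 85*(-1/102))*(-213))*14 = ((-5/64 + ⅚)*(-213))*14 = ((145/192)*(-213))*14 = -10295/64*14 = -72065/32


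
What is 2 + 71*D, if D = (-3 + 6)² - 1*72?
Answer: -4471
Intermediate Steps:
D = -63 (D = 3² - 72 = 9 - 72 = -63)
2 + 71*D = 2 + 71*(-63) = 2 - 4473 = -4471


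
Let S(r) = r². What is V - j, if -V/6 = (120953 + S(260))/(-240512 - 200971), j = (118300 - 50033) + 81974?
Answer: -22109238695/147161 ≈ -1.5024e+5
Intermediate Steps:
j = 150241 (j = 68267 + 81974 = 150241)
V = 377106/147161 (V = -6*(120953 + 260²)/(-240512 - 200971) = -6*(120953 + 67600)/(-441483) = -1131318*(-1)/441483 = -6*(-62851/147161) = 377106/147161 ≈ 2.5625)
V - j = 377106/147161 - 1*150241 = 377106/147161 - 150241 = -22109238695/147161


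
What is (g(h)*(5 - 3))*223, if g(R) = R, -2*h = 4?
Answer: -892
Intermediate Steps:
h = -2 (h = -½*4 = -2)
(g(h)*(5 - 3))*223 = -2*(5 - 3)*223 = -2*2*223 = -4*223 = -892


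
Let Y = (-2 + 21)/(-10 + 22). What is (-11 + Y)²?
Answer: 12769/144 ≈ 88.674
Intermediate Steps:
Y = 19/12 ≈ 1.5833
(-11 + Y)² = (-11 + 19/12)² = (-113/12)² = 12769/144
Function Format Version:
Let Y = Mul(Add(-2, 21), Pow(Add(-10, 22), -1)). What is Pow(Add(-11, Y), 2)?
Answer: Rational(12769, 144) ≈ 88.674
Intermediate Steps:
Y = Rational(19, 12) (Y = Mul(19, Pow(12, -1)) = Mul(19, Rational(1, 12)) = Rational(19, 12) ≈ 1.5833)
Pow(Add(-11, Y), 2) = Pow(Add(-11, Rational(19, 12)), 2) = Pow(Rational(-113, 12), 2) = Rational(12769, 144)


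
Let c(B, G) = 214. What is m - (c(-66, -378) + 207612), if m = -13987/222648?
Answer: -46272057235/222648 ≈ -2.0783e+5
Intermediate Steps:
m = -13987/222648 (m = -13987*1/222648 = -13987/222648 ≈ -0.062821)
m - (c(-66, -378) + 207612) = -13987/222648 - (214 + 207612) = -13987/222648 - 1*207826 = -13987/222648 - 207826 = -46272057235/222648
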